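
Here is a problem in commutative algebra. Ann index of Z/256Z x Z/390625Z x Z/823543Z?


Exponent = lcm of the cyclic orders; pairwise coprime => product.
2^8*5^8*7^7=256*390625*823543=82354300000000


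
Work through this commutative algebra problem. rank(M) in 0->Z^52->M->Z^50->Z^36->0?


Alt sum=0:
(-1)^0*52 + (-1)^1*? + (-1)^2*50 + (-1)^3*36=0
rank(M)=66


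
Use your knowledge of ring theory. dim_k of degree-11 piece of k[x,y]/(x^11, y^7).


k[x,y], I = (x^11, y^7), d = 11
Need i < 11 and d-i < 7.
Range: 5 <= i <= 10.
H(11) = 6


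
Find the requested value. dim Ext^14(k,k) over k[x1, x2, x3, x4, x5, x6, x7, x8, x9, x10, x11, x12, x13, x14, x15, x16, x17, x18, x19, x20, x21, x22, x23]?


C(n,i)=C(23,14)=817190


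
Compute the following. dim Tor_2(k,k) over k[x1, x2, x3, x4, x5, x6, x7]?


Koszul: C(n,i)=C(7,2)=21


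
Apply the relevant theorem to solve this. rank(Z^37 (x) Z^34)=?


rank(M(x)N) = rank(M)*rank(N)
37*34 = 1258


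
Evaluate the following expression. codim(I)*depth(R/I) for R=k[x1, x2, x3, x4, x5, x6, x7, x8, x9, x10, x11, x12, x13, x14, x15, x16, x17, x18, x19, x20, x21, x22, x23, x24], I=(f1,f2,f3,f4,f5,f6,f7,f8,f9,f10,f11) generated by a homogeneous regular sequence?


codim=11, depth=dim(R/I)=24-11=13
Product=11*13=143


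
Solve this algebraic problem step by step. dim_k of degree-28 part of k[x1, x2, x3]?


C(d+n-1,n-1)=C(30,2)=435


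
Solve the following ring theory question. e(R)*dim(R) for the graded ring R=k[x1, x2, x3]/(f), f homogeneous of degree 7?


e(R)=deg(f)=7, dim(R)=3-1=2
e*dim=7*2=14


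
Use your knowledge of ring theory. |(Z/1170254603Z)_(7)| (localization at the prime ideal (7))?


7-primary part: 1170254603=7^9*29
Size=7^9=40353607


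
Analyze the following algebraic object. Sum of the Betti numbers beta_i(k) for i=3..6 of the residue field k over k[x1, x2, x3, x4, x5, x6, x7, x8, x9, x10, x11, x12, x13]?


Koszul resolution: beta_i(k)=C(n,i), n=13
C(13,3)=286, C(13,4)=715, C(13,5)=1287, C(13,6)=1716
Sum=4004


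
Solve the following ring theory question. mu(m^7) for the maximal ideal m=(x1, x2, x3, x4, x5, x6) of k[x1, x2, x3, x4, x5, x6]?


Graded Nakayama: mu(m^d) = dim_k (m^d/m^(d+1)) = #degree-7 monomials in 6 vars
C(n+d-1,d)=C(12,7)=792


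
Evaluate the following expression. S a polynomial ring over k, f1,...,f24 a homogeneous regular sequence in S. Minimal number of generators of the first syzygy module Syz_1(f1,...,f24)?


Regular sequence => Koszul complex is the minimal free resolution.
Syz_1 minimally generated by Koszul relations f_i*e_j - f_j*e_i (i<j): mu(Syz_1) = beta_2 = C(m,2) = m(m-1)/2
m=24
24*23/2 = 276


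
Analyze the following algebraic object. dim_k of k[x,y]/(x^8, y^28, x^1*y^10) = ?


k[x,y]/I, I = (x^8, y^28, x^1*y^10)
Rect: 8x28=224. Corner: (8-1)x(28-10)=126.
dim = 224-126 = 98


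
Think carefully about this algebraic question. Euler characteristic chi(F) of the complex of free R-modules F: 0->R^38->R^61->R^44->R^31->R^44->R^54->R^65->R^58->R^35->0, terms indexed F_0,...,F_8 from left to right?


chi = sum (-1)^i * rank:
(-1)^0*38=38
(-1)^1*61=-61
(-1)^2*44=44
(-1)^3*31=-31
(-1)^4*44=44
(-1)^5*54=-54
(-1)^6*65=65
(-1)^7*58=-58
(-1)^8*35=35
chi=22


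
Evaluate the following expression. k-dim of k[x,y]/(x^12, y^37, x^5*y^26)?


k[x,y]/I, I = (x^12, y^37, x^5*y^26)
Rect: 12x37=444. Corner: (12-5)x(37-26)=77.
dim = 444-77 = 367


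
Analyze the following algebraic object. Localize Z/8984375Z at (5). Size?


5-primary part: 8984375=5^8*23
Size=5^8=390625


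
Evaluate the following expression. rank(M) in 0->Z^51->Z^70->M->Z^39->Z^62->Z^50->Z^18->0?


Alt sum=0:
(-1)^0*51 + (-1)^1*70 + (-1)^2*? + (-1)^3*39 + (-1)^4*62 + (-1)^5*50 + (-1)^6*18=0
rank(M)=28


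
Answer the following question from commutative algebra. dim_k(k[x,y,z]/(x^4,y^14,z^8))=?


Basis: x^iy^jz^k, i<4,j<14,k<8
4*14*8=448


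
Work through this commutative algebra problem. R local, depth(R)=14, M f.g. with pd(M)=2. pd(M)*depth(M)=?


pd+depth=14
depth=14-2=12
pd*depth=2*12=24


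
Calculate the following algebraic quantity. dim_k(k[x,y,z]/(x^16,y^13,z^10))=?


Basis: x^iy^jz^k, i<16,j<13,k<10
16*13*10=2080


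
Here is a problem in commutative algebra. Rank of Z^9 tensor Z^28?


rank(M(x)N) = rank(M)*rank(N)
9*28 = 252


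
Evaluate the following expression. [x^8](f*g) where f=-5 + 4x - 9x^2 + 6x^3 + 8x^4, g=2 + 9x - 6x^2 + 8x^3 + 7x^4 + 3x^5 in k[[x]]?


[x^8] = sum a_i*b_j, i+j=8
  6*3=18
  8*7=56
Sum=74


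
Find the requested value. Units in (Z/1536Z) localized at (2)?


Local ring = Z/512Z.
phi(512) = 2^8*(2-1) = 256


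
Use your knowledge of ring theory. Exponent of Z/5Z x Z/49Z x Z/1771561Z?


Exponent = lcm of the cyclic orders; pairwise coprime => product.
5^1*7^2*11^6=5*49*1771561=434032445


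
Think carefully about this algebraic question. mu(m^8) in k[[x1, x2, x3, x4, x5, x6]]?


C(n+d-1,d)=C(13,8)=1287


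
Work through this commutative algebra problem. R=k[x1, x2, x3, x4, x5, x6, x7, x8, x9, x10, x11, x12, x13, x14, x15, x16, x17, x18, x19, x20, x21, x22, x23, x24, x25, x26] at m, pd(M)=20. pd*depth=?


pd+depth=26
depth=26-20=6
pd*depth=20*6=120


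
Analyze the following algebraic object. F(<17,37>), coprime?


gcd(17,37)=1 => F=ab-a-b=17*37-17-37=629-54=575


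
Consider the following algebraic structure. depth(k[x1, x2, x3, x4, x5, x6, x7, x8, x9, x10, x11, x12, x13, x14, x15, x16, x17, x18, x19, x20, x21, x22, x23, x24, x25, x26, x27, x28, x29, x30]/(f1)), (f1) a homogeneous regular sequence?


depth(R)=30
depth(R/I)=30-1=29


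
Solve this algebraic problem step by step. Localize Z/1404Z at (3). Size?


3-primary part: 1404=3^3*52
Size=3^3=27


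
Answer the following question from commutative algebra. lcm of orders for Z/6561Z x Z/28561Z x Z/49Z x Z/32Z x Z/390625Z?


Exponent = lcm of the cyclic orders; pairwise coprime => product.
3^8*13^4*7^2*2^5*5^8=6561*28561*49*32*390625=114775591612500000


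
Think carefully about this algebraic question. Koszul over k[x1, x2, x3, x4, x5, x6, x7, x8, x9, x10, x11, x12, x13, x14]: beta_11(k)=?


C(n,i)=C(14,11)=364


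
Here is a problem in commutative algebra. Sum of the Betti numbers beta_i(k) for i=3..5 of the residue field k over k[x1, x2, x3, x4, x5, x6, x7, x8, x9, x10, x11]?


Koszul resolution: beta_i(k)=C(n,i), n=11
C(11,3)=165, C(11,4)=330, C(11,5)=462
Sum=957


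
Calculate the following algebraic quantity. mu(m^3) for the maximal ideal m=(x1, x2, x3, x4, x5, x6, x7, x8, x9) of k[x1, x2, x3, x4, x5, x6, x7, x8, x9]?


Graded Nakayama: mu(m^d) = dim_k (m^d/m^(d+1)) = #degree-3 monomials in 9 vars
C(n+d-1,d)=C(11,3)=165


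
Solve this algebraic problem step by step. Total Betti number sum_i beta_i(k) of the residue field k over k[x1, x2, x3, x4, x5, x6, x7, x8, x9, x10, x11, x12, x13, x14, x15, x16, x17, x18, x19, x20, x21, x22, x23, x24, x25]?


Koszul resolution: beta_i(k)=C(n,i), n=25
sum_i C(25,i) = 2^25 = 33554432


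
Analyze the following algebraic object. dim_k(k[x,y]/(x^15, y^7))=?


Basis: x^i*y^j, i<15, j<7
15*7=105


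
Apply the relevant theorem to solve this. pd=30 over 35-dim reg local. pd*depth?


pd+depth=35
depth=35-30=5
pd*depth=30*5=150


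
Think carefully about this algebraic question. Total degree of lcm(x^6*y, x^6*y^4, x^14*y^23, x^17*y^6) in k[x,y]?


lcm = componentwise max:
x: max(6,6,14,17)=17
y: max(1,4,23,6)=23
Total=17+23=40


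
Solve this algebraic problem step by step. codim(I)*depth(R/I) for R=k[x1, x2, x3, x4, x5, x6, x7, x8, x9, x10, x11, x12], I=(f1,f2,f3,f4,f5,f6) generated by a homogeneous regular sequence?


codim=6, depth=dim(R/I)=12-6=6
Product=6*6=36


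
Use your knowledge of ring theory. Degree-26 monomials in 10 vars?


C(d+n-1,n-1)=C(35,9)=70607460


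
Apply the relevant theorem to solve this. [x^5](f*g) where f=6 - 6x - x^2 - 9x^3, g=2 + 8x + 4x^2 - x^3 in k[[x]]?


[x^5] = sum a_i*b_j, i+j=5
  -1*-1=1
  -9*4=-36
Sum=-35


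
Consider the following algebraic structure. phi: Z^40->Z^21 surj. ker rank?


rank(ker) = 40-21 = 19


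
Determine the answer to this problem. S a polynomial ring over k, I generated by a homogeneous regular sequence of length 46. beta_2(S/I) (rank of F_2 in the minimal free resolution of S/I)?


Regular sequence => Koszul complex is the minimal free resolution.
Syz_1 minimally generated by Koszul relations f_i*e_j - f_j*e_i (i<j): mu(Syz_1) = beta_2 = C(m,2) = m(m-1)/2
m=46
46*45/2 = 1035


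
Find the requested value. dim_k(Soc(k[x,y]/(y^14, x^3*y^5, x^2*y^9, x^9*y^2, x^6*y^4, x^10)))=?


Socle = ann(m) = span of standard monomials u with x*u, y*u in I (staircase corners).
Minimal generators: x^10, x^9*y^2, x^6*y^4, x^3*y^5, x^2*y^9, y^14
Corners: xy^13, x^2y^8, x^5y^4, x^8y^3, x^9y
Socle dim=5


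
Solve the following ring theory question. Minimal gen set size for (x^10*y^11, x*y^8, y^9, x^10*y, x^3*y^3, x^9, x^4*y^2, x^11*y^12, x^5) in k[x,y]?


Remove redundant (divisible by others).
x^11*y^12 redundant.
x^10*y redundant.
x^9 redundant.
x^10*y^11 redundant.
Min: x^5, x^4*y^2, x^3*y^3, x*y^8, y^9
Count=5


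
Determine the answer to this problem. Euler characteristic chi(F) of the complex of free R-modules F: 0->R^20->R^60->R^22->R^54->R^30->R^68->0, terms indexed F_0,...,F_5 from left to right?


chi = sum (-1)^i * rank:
(-1)^0*20=20
(-1)^1*60=-60
(-1)^2*22=22
(-1)^3*54=-54
(-1)^4*30=30
(-1)^5*68=-68
chi=-110


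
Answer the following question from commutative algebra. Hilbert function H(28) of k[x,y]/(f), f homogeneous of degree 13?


H(t)=d for t>=d-1.
d=13, t=28
H(28)=13


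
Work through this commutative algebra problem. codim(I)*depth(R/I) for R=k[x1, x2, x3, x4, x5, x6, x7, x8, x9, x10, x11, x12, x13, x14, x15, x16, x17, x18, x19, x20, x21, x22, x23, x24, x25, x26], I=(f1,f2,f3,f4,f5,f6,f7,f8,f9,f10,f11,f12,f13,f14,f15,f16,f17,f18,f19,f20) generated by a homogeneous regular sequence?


codim=20, depth=dim(R/I)=26-20=6
Product=20*6=120


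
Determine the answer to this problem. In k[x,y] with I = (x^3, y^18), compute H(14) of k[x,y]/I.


k[x,y], I = (x^3, y^18), d = 14
Need i < 3 and d-i < 18.
Range: 0 <= i <= 2.
H(14) = 3


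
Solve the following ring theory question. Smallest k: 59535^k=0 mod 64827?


59535^k mod 64827:
k=1: 59535
k=2: 0
First zero at k = 2


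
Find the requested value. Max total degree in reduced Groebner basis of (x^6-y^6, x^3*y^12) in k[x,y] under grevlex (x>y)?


LT(f1)=x^6, LT(f2)=x^3y^12, lcm=x^6y^12
S(f1,f2) = y^12*f1 - x^3*f2 = -y^18
Reduced GB = {f1, f2, y^18}; degrees 6, 15, 18
Max = 18


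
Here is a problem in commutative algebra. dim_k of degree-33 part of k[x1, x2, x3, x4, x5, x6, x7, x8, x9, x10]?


C(d+n-1,n-1)=C(42,9)=445891810


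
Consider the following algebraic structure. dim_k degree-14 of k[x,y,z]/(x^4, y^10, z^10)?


Need i<4, j<10, k<10 with i+j+k=14.
For each i, j ranges over max(0,14-i-9)..min(9,14-i):
  i=0: j in [5,9] -> 5
  i=1: j in [4,9] -> 6
  i=2: j in [3,9] -> 7
  i=3: j in [2,9] -> 8
H(14) = 5+6+7+8 = 26


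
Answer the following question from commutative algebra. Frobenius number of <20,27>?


gcd(20,27)=1 => F=ab-a-b=20*27-20-27=540-47=493


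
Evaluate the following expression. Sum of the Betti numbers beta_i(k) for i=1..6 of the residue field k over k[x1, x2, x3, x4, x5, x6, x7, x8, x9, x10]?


Koszul resolution: beta_i(k)=C(n,i), n=10
C(10,1)=10, C(10,2)=45, C(10,3)=120, C(10,4)=210, C(10,5)=252, C(10,6)=210
Sum=847


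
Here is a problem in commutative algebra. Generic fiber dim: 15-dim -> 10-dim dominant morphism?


dim(fiber)=dim(X)-dim(Y)=15-10=5


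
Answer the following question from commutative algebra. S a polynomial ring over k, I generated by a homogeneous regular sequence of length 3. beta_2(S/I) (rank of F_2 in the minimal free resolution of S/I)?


Regular sequence => Koszul complex is the minimal free resolution.
Syz_1 minimally generated by Koszul relations f_i*e_j - f_j*e_i (i<j): mu(Syz_1) = beta_2 = C(m,2) = m(m-1)/2
m=3
3*2/2 = 3


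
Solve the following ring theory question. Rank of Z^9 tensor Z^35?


rank(M(x)N) = rank(M)*rank(N)
9*35 = 315


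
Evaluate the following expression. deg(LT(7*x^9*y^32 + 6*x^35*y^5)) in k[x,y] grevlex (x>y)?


LT: 7*x^9*y^32
deg_x=9, deg_y=32
Total=9+32=41


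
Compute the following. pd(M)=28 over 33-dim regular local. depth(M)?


pd+depth=depth(R)=33
depth=33-28=5


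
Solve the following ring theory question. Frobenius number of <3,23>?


gcd(3,23)=1 => F=ab-a-b=3*23-3-23=69-26=43


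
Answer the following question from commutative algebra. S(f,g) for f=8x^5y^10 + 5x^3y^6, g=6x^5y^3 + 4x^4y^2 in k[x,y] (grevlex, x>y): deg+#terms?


LT(f)=8x^5y^10, LT(g)=6x^5y^3
lcm(LM)=x^5y^10
S(f,g) (scaled by 48 to clear denominators) = 6*f - 8y^7*g = -32x^4y^9 + 30x^3y^6
2 terms, deg 13.
13+2=15


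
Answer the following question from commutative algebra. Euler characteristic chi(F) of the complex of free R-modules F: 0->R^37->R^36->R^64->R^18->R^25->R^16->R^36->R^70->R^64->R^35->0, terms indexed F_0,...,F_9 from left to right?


chi = sum (-1)^i * rank:
(-1)^0*37=37
(-1)^1*36=-36
(-1)^2*64=64
(-1)^3*18=-18
(-1)^4*25=25
(-1)^5*16=-16
(-1)^6*36=36
(-1)^7*70=-70
(-1)^8*64=64
(-1)^9*35=-35
chi=51


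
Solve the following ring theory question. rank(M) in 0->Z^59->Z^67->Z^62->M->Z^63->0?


Alt sum=0:
(-1)^0*59 + (-1)^1*67 + (-1)^2*62 + (-1)^3*? + (-1)^4*63=0
rank(M)=117


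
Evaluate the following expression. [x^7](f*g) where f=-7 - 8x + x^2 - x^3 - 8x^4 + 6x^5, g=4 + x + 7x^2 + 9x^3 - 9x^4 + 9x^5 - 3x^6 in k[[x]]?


[x^7] = sum a_i*b_j, i+j=7
  -8*-3=24
  1*9=9
  -1*-9=9
  -8*9=-72
  6*7=42
Sum=12


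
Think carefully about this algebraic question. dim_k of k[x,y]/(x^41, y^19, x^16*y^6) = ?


k[x,y]/I, I = (x^41, y^19, x^16*y^6)
Rect: 41x19=779. Corner: (41-16)x(19-6)=325.
dim = 779-325 = 454


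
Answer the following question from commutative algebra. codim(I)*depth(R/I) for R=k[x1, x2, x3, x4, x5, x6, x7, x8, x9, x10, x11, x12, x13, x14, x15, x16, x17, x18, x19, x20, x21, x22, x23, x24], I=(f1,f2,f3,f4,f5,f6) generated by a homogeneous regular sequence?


codim=6, depth=dim(R/I)=24-6=18
Product=6*18=108


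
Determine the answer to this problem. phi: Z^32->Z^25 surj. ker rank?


rank(ker) = 32-25 = 7


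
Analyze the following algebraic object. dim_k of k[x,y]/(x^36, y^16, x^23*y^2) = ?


k[x,y]/I, I = (x^36, y^16, x^23*y^2)
Rect: 36x16=576. Corner: (36-23)x(16-2)=182.
dim = 576-182 = 394


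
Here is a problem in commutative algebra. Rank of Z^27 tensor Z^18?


rank(M(x)N) = rank(M)*rank(N)
27*18 = 486


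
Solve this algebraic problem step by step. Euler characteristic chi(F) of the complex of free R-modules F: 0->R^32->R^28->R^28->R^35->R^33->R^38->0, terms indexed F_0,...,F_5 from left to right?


chi = sum (-1)^i * rank:
(-1)^0*32=32
(-1)^1*28=-28
(-1)^2*28=28
(-1)^3*35=-35
(-1)^4*33=33
(-1)^5*38=-38
chi=-8


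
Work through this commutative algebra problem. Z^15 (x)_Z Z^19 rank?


rank(M(x)N) = rank(M)*rank(N)
15*19 = 285


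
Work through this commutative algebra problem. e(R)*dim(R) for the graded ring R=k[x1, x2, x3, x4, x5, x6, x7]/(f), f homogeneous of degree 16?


e(R)=deg(f)=16, dim(R)=7-1=6
e*dim=16*6=96


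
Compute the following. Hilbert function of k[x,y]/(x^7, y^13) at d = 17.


k[x,y], I = (x^7, y^13), d = 17
Need i < 7 and d-i < 13.
Range: 5 <= i <= 6.
H(17) = 2


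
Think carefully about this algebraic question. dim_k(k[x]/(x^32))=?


Basis: 1,x,...,x^31
dim=32


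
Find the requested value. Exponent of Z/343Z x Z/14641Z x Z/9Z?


Exponent = lcm of the cyclic orders; pairwise coprime => product.
7^3*11^4*3^2=343*14641*9=45196767


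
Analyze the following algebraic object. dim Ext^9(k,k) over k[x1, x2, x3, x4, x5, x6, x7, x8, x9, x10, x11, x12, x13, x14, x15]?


C(n,i)=C(15,9)=5005


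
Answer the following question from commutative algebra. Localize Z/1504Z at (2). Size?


2-primary part: 1504=2^5*47
Size=2^5=32


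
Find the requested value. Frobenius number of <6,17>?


gcd(6,17)=1 => F=ab-a-b=6*17-6-17=102-23=79


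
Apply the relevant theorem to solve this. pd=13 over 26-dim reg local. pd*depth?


pd+depth=26
depth=26-13=13
pd*depth=13*13=169


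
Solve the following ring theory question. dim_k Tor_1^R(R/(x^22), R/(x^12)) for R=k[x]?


Tor_1(R/I,R/J)=(I cap J)/IJ=(x^22)/(x^34)
dim=34-22=min(22,12)=12


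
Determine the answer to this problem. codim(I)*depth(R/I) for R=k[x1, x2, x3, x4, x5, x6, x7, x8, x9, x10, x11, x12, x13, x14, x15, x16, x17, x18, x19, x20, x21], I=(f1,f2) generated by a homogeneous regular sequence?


codim=2, depth=dim(R/I)=21-2=19
Product=2*19=38


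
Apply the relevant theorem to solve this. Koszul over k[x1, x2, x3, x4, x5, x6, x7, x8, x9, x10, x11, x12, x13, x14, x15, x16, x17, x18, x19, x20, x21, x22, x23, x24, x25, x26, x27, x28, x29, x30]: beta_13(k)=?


C(n,i)=C(30,13)=119759850


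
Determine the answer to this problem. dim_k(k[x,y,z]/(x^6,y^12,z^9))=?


Basis: x^iy^jz^k, i<6,j<12,k<9
6*12*9=648


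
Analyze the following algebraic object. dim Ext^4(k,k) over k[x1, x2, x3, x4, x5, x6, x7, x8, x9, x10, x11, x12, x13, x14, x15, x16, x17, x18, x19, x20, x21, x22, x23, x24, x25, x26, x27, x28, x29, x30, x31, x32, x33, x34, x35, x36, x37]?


C(n,i)=C(37,4)=66045


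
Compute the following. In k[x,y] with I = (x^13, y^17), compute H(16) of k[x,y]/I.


k[x,y], I = (x^13, y^17), d = 16
Need i < 13 and d-i < 17.
Range: 0 <= i <= 12.
H(16) = 13


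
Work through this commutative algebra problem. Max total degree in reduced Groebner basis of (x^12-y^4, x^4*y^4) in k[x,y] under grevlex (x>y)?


LT(f1)=x^12, LT(f2)=x^4y^4, lcm=x^12y^4
S(f1,f2) = y^4*f1 - x^8*f2 = -y^8
Reduced GB = {f1, f2, y^8}; degrees 12, 8, 8
Max = 12


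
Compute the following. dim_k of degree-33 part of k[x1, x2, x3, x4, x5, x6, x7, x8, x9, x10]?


C(d+n-1,n-1)=C(42,9)=445891810


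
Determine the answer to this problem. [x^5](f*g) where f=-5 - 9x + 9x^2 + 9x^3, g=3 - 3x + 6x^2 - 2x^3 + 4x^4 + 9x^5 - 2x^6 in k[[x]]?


[x^5] = sum a_i*b_j, i+j=5
  -5*9=-45
  -9*4=-36
  9*-2=-18
  9*6=54
Sum=-45


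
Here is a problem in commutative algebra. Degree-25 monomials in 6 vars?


C(d+n-1,n-1)=C(30,5)=142506


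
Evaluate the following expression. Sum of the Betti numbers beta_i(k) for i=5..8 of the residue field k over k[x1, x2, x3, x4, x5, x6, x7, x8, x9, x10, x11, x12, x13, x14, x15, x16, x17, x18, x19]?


Koszul resolution: beta_i(k)=C(n,i), n=19
C(19,5)=11628, C(19,6)=27132, C(19,7)=50388, C(19,8)=75582
Sum=164730


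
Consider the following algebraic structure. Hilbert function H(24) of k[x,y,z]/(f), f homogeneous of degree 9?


C(26,2)-C(17,2)=325-136=189


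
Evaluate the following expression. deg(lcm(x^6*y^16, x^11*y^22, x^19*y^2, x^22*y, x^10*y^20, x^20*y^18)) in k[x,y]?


lcm = componentwise max:
x: max(6,11,19,22,10,20)=22
y: max(16,22,2,1,20,18)=22
Total=22+22=44


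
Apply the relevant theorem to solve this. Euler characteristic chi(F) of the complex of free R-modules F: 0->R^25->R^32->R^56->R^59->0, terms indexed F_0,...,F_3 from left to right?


chi = sum (-1)^i * rank:
(-1)^0*25=25
(-1)^1*32=-32
(-1)^2*56=56
(-1)^3*59=-59
chi=-10


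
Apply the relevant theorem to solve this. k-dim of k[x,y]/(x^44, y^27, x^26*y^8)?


k[x,y]/I, I = (x^44, y^27, x^26*y^8)
Rect: 44x27=1188. Corner: (44-26)x(27-8)=342.
dim = 1188-342 = 846


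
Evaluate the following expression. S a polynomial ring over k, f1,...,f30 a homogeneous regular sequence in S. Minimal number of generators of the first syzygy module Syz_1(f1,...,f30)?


Regular sequence => Koszul complex is the minimal free resolution.
Syz_1 minimally generated by Koszul relations f_i*e_j - f_j*e_i (i<j): mu(Syz_1) = beta_2 = C(m,2) = m(m-1)/2
m=30
30*29/2 = 435


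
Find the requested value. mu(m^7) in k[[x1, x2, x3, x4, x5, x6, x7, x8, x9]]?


C(n+d-1,d)=C(15,7)=6435


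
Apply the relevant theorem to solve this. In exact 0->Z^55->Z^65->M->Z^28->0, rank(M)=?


Alt sum=0:
(-1)^0*55 + (-1)^1*65 + (-1)^2*? + (-1)^3*28=0
rank(M)=38


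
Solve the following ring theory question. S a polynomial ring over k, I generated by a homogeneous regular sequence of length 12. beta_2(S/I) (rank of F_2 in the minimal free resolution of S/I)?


Regular sequence => Koszul complex is the minimal free resolution.
Syz_1 minimally generated by Koszul relations f_i*e_j - f_j*e_i (i<j): mu(Syz_1) = beta_2 = C(m,2) = m(m-1)/2
m=12
12*11/2 = 66


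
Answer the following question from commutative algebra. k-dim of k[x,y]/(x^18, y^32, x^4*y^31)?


k[x,y]/I, I = (x^18, y^32, x^4*y^31)
Rect: 18x32=576. Corner: (18-4)x(32-31)=14.
dim = 576-14 = 562


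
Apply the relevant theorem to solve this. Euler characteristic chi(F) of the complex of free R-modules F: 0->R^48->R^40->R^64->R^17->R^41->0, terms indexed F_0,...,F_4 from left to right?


chi = sum (-1)^i * rank:
(-1)^0*48=48
(-1)^1*40=-40
(-1)^2*64=64
(-1)^3*17=-17
(-1)^4*41=41
chi=96


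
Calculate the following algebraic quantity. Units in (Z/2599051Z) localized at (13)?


Local ring = Z/371293Z.
phi(371293) = 13^4*(13-1) = 342732


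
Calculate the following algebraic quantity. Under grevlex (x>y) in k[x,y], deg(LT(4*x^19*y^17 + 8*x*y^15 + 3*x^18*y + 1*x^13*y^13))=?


LT: 4*x^19*y^17
deg_x=19, deg_y=17
Total=19+17=36


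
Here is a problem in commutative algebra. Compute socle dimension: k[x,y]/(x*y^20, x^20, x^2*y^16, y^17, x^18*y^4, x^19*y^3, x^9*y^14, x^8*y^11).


Socle = ann(m) = span of standard monomials u with x*u, y*u in I (staircase corners).
Redundant generators: x^9*y^14, x*y^20
Minimal generators: x^20, x^19*y^3, x^18*y^4, x^8*y^11, x^2*y^16, y^17
Corners: xy^16, x^7y^15, x^17y^10, x^18y^3, x^19y^2
Socle dim=5


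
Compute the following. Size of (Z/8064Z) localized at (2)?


2-primary part: 8064=2^7*63
Size=2^7=128


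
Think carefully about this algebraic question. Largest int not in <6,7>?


gcd(6,7)=1 => F=ab-a-b=6*7-6-7=42-13=29


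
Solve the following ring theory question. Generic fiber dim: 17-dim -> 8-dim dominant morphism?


dim(fiber)=dim(X)-dim(Y)=17-8=9


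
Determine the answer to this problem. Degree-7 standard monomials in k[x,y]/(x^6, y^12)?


k[x,y], I = (x^6, y^12), d = 7
Need i < 6 and d-i < 12.
Range: 0 <= i <= 5.
H(7) = 6


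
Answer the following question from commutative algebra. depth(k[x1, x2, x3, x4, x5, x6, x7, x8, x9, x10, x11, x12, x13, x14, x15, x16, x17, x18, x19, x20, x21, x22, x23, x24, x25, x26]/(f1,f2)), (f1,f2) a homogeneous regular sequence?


depth(R)=26
depth(R/I)=26-2=24


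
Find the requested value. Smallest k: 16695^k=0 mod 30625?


16695^k mod 30625:
k=1: 16695
k=2: 4900
k=3: 6125
k=4: 0
First zero at k = 4


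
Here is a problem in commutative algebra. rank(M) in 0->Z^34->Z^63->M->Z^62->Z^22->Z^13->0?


Alt sum=0:
(-1)^0*34 + (-1)^1*63 + (-1)^2*? + (-1)^3*62 + (-1)^4*22 + (-1)^5*13=0
rank(M)=82


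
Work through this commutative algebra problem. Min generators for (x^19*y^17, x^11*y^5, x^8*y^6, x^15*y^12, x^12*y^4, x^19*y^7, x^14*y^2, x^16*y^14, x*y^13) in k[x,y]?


Remove redundant (divisible by others).
x^19*y^7 redundant.
x^19*y^17 redundant.
x^16*y^14 redundant.
x^15*y^12 redundant.
Min: x^14*y^2, x^12*y^4, x^11*y^5, x^8*y^6, x*y^13
Count=5


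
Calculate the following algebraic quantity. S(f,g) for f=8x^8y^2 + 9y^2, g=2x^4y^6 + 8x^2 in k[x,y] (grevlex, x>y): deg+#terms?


LT(f)=8x^8y^2, LT(g)=2x^4y^6
lcm(LM)=x^8y^6
S(f,g) (scaled by 16 to clear denominators) = 2y^4*f - 8x^4*g = -64x^6 + 18y^6
2 terms, deg 6.
6+2=8


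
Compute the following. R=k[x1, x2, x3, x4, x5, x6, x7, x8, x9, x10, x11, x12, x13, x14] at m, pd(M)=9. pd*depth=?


pd+depth=14
depth=14-9=5
pd*depth=9*5=45


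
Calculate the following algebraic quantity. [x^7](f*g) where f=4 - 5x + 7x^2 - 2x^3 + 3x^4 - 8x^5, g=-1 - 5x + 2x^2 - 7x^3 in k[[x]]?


[x^7] = sum a_i*b_j, i+j=7
  3*-7=-21
  -8*2=-16
Sum=-37


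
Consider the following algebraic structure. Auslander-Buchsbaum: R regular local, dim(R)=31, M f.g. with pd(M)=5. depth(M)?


pd+depth=depth(R)=31
depth=31-5=26


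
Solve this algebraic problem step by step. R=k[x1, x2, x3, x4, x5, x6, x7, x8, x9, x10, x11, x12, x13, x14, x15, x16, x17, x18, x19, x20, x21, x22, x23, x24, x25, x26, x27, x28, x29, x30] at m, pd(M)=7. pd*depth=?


pd+depth=30
depth=30-7=23
pd*depth=7*23=161


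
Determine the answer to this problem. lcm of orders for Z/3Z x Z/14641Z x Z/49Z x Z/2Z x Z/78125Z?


Exponent = lcm of the cyclic orders; pairwise coprime => product.
3^1*11^4*7^2*2^1*5^7=3*14641*49*2*78125=336285468750


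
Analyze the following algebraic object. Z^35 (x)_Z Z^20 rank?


rank(M(x)N) = rank(M)*rank(N)
35*20 = 700


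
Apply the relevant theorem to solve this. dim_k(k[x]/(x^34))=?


Basis: 1,x,...,x^33
dim=34


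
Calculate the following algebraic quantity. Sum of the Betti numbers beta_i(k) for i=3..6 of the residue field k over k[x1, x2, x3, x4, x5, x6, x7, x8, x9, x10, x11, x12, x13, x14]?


Koszul resolution: beta_i(k)=C(n,i), n=14
C(14,3)=364, C(14,4)=1001, C(14,5)=2002, C(14,6)=3003
Sum=6370


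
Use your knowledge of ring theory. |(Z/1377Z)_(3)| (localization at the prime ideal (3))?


3-primary part: 1377=3^4*17
Size=3^4=81


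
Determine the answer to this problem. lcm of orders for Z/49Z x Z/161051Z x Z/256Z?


Exponent = lcm of the cyclic orders; pairwise coprime => product.
7^2*11^5*2^8=49*161051*256=2020223744


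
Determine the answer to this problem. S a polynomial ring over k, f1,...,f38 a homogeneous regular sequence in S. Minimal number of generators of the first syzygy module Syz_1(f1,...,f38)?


Regular sequence => Koszul complex is the minimal free resolution.
Syz_1 minimally generated by Koszul relations f_i*e_j - f_j*e_i (i<j): mu(Syz_1) = beta_2 = C(m,2) = m(m-1)/2
m=38
38*37/2 = 703


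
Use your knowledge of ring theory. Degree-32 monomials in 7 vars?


C(d+n-1,n-1)=C(38,6)=2760681


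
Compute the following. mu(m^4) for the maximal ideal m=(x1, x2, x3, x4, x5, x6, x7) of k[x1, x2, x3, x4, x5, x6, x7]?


Graded Nakayama: mu(m^d) = dim_k (m^d/m^(d+1)) = #degree-4 monomials in 7 vars
C(n+d-1,d)=C(10,4)=210


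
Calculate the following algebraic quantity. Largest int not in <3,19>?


gcd(3,19)=1 => F=ab-a-b=3*19-3-19=57-22=35


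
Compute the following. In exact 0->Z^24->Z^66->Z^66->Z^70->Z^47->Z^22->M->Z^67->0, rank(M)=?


Alt sum=0:
(-1)^0*24 + (-1)^1*66 + (-1)^2*66 + (-1)^3*70 + (-1)^4*47 + (-1)^5*22 + (-1)^6*? + (-1)^7*67=0
rank(M)=88


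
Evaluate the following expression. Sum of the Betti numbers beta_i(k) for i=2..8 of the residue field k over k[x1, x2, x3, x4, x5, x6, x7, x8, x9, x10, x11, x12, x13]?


Koszul resolution: beta_i(k)=C(n,i), n=13
C(13,2)=78, C(13,3)=286, C(13,4)=715, C(13,5)=1287, C(13,6)=1716, C(13,7)=1716, C(13,8)=1287
Sum=7085


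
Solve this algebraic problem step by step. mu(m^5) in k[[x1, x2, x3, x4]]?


C(n+d-1,d)=C(8,5)=56


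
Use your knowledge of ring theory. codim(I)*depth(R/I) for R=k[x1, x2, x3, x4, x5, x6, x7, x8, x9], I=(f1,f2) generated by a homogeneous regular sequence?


codim=2, depth=dim(R/I)=9-2=7
Product=2*7=14


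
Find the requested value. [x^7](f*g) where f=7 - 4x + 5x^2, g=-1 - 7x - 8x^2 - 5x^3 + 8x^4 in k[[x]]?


[x^7] = sum a_i*b_j, i+j=7
Sum=0


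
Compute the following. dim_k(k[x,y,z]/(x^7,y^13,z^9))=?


Basis: x^iy^jz^k, i<7,j<13,k<9
7*13*9=819


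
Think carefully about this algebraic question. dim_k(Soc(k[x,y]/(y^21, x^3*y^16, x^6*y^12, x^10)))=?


Socle = ann(m) = span of standard monomials u with x*u, y*u in I (staircase corners).
Minimal generators: x^10, x^6*y^12, x^3*y^16, y^21
Corners: x^2y^20, x^5y^15, x^9y^11
Socle dim=3


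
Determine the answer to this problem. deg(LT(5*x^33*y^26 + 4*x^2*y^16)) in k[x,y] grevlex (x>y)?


LT: 5*x^33*y^26
deg_x=33, deg_y=26
Total=33+26=59


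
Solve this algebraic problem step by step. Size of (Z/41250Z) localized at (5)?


5-primary part: 41250=5^4*66
Size=5^4=625


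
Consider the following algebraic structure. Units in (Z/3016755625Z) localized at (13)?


Local ring = Z/4826809Z.
phi(4826809) = 13^5*(13-1) = 4455516


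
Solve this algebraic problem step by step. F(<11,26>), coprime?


gcd(11,26)=1 => F=ab-a-b=11*26-11-26=286-37=249


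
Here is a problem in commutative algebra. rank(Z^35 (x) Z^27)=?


rank(M(x)N) = rank(M)*rank(N)
35*27 = 945


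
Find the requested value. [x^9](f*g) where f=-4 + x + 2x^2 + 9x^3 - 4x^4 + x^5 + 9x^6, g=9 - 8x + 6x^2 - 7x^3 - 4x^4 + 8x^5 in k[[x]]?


[x^9] = sum a_i*b_j, i+j=9
  -4*8=-32
  1*-4=-4
  9*-7=-63
Sum=-99


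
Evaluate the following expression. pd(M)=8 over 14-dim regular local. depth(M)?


pd+depth=depth(R)=14
depth=14-8=6


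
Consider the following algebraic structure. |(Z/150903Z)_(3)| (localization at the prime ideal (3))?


3-primary part: 150903=3^8*23
Size=3^8=6561


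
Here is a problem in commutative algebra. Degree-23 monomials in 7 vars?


C(d+n-1,n-1)=C(29,6)=475020


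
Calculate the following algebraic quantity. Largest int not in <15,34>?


gcd(15,34)=1 => F=ab-a-b=15*34-15-34=510-49=461


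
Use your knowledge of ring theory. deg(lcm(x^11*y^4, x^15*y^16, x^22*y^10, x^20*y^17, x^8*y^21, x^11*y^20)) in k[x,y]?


lcm = componentwise max:
x: max(11,15,22,20,8,11)=22
y: max(4,16,10,17,21,20)=21
Total=22+21=43


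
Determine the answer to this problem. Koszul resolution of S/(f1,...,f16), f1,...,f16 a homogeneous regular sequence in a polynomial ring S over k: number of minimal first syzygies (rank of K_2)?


Regular sequence => Koszul complex is the minimal free resolution.
Syz_1 minimally generated by Koszul relations f_i*e_j - f_j*e_i (i<j): mu(Syz_1) = beta_2 = C(m,2) = m(m-1)/2
m=16
16*15/2 = 120


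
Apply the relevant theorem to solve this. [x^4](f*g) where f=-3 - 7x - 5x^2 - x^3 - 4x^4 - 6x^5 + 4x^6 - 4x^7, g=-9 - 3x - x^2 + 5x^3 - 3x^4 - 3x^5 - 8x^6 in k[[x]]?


[x^4] = sum a_i*b_j, i+j=4
  -3*-3=9
  -7*5=-35
  -5*-1=5
  -1*-3=3
  -4*-9=36
Sum=18


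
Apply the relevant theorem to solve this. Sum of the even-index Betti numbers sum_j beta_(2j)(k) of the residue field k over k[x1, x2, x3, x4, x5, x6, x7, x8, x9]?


Koszul resolution: beta_i(k)=C(n,i), n=9
sum_even C(9,i) = 2^(n-1) = 2^8 = 256


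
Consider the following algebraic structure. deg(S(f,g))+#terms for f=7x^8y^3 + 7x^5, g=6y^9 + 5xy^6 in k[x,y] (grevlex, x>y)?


LT(f)=7x^8y^3, LT(g)=6y^9
lcm(LM)=x^8y^9
S(f,g) (scaled by 42 to clear denominators) = 6y^6*f - 7x^8*g = -35x^9y^6 + 42x^5y^6
2 terms, deg 15.
15+2=17


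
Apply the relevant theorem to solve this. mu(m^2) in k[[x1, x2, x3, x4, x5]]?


C(n+d-1,d)=C(6,2)=15


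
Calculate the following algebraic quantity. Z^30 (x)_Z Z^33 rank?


rank(M(x)N) = rank(M)*rank(N)
30*33 = 990


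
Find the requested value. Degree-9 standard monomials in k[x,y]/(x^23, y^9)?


k[x,y], I = (x^23, y^9), d = 9
Need i < 23 and d-i < 9.
Range: 1 <= i <= 9.
H(9) = 9


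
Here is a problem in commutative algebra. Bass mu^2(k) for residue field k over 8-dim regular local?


C(n,i)=C(8,2)=28


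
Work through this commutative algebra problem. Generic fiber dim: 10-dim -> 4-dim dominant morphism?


dim(fiber)=dim(X)-dim(Y)=10-4=6


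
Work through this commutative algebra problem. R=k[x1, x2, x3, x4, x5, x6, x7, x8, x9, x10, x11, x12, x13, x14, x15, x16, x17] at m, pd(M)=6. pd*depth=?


pd+depth=17
depth=17-6=11
pd*depth=6*11=66


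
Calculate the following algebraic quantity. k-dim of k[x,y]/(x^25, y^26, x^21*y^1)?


k[x,y]/I, I = (x^25, y^26, x^21*y^1)
Rect: 25x26=650. Corner: (25-21)x(26-1)=100.
dim = 650-100 = 550


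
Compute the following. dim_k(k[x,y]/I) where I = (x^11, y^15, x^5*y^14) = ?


k[x,y]/I, I = (x^11, y^15, x^5*y^14)
Rect: 11x15=165. Corner: (11-5)x(15-14)=6.
dim = 165-6 = 159


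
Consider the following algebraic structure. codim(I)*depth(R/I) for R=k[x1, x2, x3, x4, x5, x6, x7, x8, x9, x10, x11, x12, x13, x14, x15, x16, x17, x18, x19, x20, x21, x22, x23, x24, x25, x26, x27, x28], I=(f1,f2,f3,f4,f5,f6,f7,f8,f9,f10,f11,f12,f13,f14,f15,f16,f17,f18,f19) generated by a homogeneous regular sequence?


codim=19, depth=dim(R/I)=28-19=9
Product=19*9=171


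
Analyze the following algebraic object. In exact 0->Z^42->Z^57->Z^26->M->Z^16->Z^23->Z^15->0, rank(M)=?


Alt sum=0:
(-1)^0*42 + (-1)^1*57 + (-1)^2*26 + (-1)^3*? + (-1)^4*16 + (-1)^5*23 + (-1)^6*15=0
rank(M)=19


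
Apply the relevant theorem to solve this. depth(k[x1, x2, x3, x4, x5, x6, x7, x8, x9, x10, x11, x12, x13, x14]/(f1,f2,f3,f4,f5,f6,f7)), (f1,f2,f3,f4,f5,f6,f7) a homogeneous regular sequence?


depth(R)=14
depth(R/I)=14-7=7


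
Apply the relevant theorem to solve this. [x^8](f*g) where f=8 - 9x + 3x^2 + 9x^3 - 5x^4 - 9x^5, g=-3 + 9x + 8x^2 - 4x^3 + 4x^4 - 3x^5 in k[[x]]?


[x^8] = sum a_i*b_j, i+j=8
  9*-3=-27
  -5*4=-20
  -9*-4=36
Sum=-11


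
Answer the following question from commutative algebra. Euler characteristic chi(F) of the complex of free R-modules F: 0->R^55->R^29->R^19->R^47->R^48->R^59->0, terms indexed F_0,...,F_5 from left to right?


chi = sum (-1)^i * rank:
(-1)^0*55=55
(-1)^1*29=-29
(-1)^2*19=19
(-1)^3*47=-47
(-1)^4*48=48
(-1)^5*59=-59
chi=-13


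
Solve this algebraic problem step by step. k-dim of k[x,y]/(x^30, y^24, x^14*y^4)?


k[x,y]/I, I = (x^30, y^24, x^14*y^4)
Rect: 30x24=720. Corner: (30-14)x(24-4)=320.
dim = 720-320 = 400


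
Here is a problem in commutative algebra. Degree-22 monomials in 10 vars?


C(d+n-1,n-1)=C(31,9)=20160075


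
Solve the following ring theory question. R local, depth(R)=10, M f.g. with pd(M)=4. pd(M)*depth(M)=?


pd+depth=10
depth=10-4=6
pd*depth=4*6=24


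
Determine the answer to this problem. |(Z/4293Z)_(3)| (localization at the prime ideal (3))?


3-primary part: 4293=3^4*53
Size=3^4=81


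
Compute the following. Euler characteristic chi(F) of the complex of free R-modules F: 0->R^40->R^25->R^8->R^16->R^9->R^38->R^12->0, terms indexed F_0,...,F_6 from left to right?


chi = sum (-1)^i * rank:
(-1)^0*40=40
(-1)^1*25=-25
(-1)^2*8=8
(-1)^3*16=-16
(-1)^4*9=9
(-1)^5*38=-38
(-1)^6*12=12
chi=-10


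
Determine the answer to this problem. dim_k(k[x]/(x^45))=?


Basis: 1,x,...,x^44
dim=45


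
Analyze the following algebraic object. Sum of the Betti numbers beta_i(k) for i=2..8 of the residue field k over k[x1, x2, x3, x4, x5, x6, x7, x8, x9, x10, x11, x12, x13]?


Koszul resolution: beta_i(k)=C(n,i), n=13
C(13,2)=78, C(13,3)=286, C(13,4)=715, C(13,5)=1287, C(13,6)=1716, C(13,7)=1716, C(13,8)=1287
Sum=7085


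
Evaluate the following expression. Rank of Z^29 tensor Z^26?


rank(M(x)N) = rank(M)*rank(N)
29*26 = 754


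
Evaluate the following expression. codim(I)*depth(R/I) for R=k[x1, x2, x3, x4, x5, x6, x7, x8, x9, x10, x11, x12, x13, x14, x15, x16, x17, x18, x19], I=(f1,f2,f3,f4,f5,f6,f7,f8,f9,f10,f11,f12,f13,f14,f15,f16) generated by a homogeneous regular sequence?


codim=16, depth=dim(R/I)=19-16=3
Product=16*3=48


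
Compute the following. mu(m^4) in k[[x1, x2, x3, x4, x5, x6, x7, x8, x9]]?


C(n+d-1,d)=C(12,4)=495


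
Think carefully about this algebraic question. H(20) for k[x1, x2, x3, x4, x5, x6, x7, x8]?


C(d+n-1,n-1)=C(27,7)=888030


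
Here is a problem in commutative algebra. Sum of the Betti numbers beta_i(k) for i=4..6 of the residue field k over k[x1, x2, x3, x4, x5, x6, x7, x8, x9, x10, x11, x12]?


Koszul resolution: beta_i(k)=C(n,i), n=12
C(12,4)=495, C(12,5)=792, C(12,6)=924
Sum=2211


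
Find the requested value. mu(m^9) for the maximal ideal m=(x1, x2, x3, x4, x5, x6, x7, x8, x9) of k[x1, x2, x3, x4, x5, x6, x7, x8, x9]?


Graded Nakayama: mu(m^d) = dim_k (m^d/m^(d+1)) = #degree-9 monomials in 9 vars
C(n+d-1,d)=C(17,9)=24310


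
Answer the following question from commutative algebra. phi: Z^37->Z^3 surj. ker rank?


rank(ker) = 37-3 = 34


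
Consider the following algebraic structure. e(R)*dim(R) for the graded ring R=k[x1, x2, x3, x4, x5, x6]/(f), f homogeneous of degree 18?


e(R)=deg(f)=18, dim(R)=6-1=5
e*dim=18*5=90


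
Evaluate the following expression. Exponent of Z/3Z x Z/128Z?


Exponent = lcm of the cyclic orders; pairwise coprime => product.
3^1*2^7=3*128=384


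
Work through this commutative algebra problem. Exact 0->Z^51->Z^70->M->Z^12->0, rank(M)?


Alt sum=0:
(-1)^0*51 + (-1)^1*70 + (-1)^2*? + (-1)^3*12=0
rank(M)=31


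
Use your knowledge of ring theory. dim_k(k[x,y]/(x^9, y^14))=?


Basis: x^i*y^j, i<9, j<14
9*14=126


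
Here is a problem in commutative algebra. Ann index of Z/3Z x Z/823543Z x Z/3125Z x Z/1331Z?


Exponent = lcm of the cyclic orders; pairwise coprime => product.
3^1*7^7*5^5*11^3=3*823543*3125*1331=10276272496875


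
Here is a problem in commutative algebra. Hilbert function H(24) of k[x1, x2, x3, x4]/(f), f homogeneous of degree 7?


C(27,3)-C(20,3)=2925-1140=1785


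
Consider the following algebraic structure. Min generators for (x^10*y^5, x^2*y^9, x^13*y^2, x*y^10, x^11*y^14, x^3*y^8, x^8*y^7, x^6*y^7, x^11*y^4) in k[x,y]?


Remove redundant (divisible by others).
x^11*y^14 redundant.
x^8*y^7 redundant.
Min: x^13*y^2, x^11*y^4, x^10*y^5, x^6*y^7, x^3*y^8, x^2*y^9, x*y^10
Count=7


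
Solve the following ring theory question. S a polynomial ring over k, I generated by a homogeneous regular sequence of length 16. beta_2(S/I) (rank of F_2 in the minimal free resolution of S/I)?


Regular sequence => Koszul complex is the minimal free resolution.
Syz_1 minimally generated by Koszul relations f_i*e_j - f_j*e_i (i<j): mu(Syz_1) = beta_2 = C(m,2) = m(m-1)/2
m=16
16*15/2 = 120


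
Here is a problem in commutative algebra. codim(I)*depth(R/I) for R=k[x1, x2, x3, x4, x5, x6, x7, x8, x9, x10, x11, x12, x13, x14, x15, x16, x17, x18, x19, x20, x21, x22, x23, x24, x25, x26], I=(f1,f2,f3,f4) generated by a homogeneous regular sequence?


codim=4, depth=dim(R/I)=26-4=22
Product=4*22=88


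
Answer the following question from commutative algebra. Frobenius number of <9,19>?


gcd(9,19)=1 => F=ab-a-b=9*19-9-19=171-28=143


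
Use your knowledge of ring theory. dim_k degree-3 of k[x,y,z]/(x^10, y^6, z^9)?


Need i<10, j<6, k<9 with i+j+k=3.
For each i, j ranges over max(0,3-i-8)..min(5,3-i):
  i=0: j in [0,3] -> 4
  i=1: j in [0,2] -> 3
  i=2: j in [0,1] -> 2
  i=3: j in [0,0] -> 1
H(3) = 4+3+2+1 = 10


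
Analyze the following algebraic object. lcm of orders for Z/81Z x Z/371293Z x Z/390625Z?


Exponent = lcm of the cyclic orders; pairwise coprime => product.
3^4*13^5*5^8=81*371293*390625=11747942578125


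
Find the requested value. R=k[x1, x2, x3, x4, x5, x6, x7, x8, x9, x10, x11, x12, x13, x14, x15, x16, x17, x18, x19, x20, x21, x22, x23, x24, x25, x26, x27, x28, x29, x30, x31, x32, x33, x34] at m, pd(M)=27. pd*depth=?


pd+depth=34
depth=34-27=7
pd*depth=27*7=189


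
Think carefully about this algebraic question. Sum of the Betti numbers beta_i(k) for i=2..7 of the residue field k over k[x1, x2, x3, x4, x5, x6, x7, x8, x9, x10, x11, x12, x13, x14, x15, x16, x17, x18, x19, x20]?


Koszul resolution: beta_i(k)=C(n,i), n=20
C(20,2)=190, C(20,3)=1140, C(20,4)=4845, C(20,5)=15504, C(20,6)=38760, C(20,7)=77520
Sum=137959
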